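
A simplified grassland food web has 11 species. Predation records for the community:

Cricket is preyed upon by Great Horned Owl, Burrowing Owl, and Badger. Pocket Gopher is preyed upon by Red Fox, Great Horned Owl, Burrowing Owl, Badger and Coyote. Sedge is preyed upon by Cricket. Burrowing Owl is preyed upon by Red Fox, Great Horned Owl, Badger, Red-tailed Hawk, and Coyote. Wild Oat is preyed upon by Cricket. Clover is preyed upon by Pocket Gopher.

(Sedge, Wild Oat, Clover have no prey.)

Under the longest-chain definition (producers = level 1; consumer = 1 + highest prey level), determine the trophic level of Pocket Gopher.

Trophic level 2

Clover is a producer → level 1.
Pocket Gopher eats Clover → level 2.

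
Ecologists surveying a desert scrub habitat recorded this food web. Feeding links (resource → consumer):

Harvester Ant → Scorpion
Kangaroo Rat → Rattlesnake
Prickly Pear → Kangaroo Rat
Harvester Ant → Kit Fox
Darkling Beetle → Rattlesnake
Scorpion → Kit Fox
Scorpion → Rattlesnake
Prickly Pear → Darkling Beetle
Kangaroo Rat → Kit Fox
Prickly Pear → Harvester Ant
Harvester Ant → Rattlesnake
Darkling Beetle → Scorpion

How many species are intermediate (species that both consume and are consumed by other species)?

4

Intermediate species (has both prey and predators): Kangaroo Rat, Harvester Ant, Darkling Beetle, Scorpion.
Count: 4.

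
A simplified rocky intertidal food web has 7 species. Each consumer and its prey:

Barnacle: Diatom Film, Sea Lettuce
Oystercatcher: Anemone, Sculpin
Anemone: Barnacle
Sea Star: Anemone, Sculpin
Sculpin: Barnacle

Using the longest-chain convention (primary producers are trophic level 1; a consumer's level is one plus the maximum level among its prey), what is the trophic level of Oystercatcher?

Trophic level 4

Diatom Film is a producer → level 1.
Barnacle eats Diatom Film (level 1); other prey at levels: Sea Lettuce 1 → level 2.
Anemone eats Barnacle → level 3.
Oystercatcher eats Anemone (level 3); other prey at levels: Sculpin 3 → level 4.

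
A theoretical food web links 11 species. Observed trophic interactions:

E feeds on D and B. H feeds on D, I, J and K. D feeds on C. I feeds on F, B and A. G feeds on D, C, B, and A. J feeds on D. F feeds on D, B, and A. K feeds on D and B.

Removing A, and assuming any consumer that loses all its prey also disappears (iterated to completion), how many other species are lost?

Remove A.
Every predator of it retains at least one other prey: F still has B, D; G still has C, B, D; I still has B, F.
No consumer loses all prey, so no secondary extinctions occur.

0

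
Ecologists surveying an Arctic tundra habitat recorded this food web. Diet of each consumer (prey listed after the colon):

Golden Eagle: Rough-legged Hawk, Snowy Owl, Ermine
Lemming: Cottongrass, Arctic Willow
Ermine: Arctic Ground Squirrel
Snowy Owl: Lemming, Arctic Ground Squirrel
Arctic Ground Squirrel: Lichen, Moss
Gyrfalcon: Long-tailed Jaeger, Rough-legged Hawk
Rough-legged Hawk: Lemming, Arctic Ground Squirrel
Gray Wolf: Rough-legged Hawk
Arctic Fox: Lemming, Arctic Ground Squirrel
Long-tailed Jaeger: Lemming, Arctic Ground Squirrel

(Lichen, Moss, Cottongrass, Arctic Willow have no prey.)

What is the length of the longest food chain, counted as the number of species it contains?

One longest chain: Cottongrass → Lemming → Snowy Owl → Golden Eagle.
It has 4 species and 3 links.

4 species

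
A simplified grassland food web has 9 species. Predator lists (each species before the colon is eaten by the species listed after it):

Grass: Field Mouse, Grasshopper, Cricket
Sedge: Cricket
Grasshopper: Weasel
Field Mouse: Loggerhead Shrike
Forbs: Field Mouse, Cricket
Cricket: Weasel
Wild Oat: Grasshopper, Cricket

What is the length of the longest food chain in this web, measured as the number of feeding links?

One longest chain: Forbs → Field Mouse → Loggerhead Shrike.
It has 3 species and 2 links.

2 links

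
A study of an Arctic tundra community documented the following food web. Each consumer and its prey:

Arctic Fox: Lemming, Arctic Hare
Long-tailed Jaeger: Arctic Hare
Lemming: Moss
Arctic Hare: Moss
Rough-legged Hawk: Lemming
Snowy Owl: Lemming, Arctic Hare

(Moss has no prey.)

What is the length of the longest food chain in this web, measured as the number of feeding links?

2 links

One longest chain: Moss → Lemming → Snowy Owl.
It has 3 species and 2 links.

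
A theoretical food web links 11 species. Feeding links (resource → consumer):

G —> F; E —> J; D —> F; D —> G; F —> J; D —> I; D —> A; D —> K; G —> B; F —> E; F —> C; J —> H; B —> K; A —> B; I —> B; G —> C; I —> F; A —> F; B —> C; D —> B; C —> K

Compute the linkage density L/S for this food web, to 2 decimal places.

L/S = 1.91

There are L = 21 links among S = 11 species.
L/S = 21/11 = 1.9091 ≈ 1.91.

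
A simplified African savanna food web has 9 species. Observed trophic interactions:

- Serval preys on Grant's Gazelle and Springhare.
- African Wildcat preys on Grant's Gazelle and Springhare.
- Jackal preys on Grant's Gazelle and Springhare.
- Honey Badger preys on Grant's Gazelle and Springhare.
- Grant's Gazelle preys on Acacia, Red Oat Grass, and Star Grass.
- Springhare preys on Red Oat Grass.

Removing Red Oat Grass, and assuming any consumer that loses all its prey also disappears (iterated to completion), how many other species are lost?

Remove Red Oat Grass.
Round 1: Springhare (all prey gone) → extinct.
No further losses. Total secondary extinctions: 1.

1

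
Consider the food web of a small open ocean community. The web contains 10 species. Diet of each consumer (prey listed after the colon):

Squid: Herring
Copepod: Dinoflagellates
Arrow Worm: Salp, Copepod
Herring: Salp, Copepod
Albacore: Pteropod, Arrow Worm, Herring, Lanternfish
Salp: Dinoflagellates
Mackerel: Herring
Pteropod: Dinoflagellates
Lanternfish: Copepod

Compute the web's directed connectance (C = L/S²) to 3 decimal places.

The web has S = 10 species and L = 14 feeding links.
C = L / S² = 14 / 100 = 0.1400 ≈ 0.140.

C = 0.140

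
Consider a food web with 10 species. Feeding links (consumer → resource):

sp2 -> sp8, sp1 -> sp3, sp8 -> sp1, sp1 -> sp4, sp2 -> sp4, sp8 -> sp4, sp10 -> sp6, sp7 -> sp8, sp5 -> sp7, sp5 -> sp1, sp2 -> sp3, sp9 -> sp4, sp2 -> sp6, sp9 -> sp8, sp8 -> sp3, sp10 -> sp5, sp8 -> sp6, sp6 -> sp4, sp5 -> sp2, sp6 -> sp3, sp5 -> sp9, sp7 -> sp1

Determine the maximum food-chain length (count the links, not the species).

One longest chain: sp3 → sp1 → sp8 → sp9 → sp5 → sp10.
It has 6 species and 5 links.

5 links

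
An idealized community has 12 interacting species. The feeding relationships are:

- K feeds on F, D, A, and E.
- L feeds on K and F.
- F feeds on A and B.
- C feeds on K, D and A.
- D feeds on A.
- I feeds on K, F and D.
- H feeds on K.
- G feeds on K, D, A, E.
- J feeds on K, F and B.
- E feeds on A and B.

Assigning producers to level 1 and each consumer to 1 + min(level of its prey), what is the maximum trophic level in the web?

3

Producers (level 1): A, B.
Following each consumer down to its lowest-level prey: A → F → L (levels 1 through 3).
All prey of L (F 2, K 2) are at level 2 or above, so L is at level 1 + 2 = 3.
Every consumer has at least one prey at level 2 or below, so none exceeds level 3.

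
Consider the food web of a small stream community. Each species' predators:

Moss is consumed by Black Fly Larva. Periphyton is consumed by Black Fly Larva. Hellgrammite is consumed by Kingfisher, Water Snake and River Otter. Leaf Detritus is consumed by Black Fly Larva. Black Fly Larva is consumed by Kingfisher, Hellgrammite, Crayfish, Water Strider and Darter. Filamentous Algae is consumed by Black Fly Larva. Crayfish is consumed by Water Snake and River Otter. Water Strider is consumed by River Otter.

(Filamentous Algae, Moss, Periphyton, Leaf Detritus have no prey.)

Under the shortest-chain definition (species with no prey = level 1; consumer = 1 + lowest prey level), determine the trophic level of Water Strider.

Trophic level 3

Filamentous Algae has no prey (basal) → level 1.
Black Fly Larva eats Filamentous Algae → level 2.
Water Strider eats Black Fly Larva → level 3.
No prey of Water Strider is below level 2, so 3 is the minimum.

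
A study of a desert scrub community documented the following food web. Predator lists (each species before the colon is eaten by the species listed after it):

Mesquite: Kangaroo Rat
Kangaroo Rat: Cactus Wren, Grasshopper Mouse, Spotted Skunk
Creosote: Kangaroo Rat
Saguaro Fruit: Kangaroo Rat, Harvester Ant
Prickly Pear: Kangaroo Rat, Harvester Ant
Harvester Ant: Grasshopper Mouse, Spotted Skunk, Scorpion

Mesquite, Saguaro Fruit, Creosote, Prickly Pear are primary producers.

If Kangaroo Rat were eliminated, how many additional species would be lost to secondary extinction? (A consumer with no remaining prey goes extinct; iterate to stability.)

1

Remove Kangaroo Rat.
Round 1: Cactus Wren (all prey gone) → extinct.
No further losses. Total secondary extinctions: 1.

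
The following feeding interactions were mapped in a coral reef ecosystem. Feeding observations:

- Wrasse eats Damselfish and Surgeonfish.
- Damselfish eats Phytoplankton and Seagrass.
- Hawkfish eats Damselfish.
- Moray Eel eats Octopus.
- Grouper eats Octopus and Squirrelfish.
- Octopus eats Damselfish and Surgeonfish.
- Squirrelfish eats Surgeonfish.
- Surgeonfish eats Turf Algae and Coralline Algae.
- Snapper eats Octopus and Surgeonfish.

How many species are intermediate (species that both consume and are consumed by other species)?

Intermediate species (has both prey and predators): Surgeonfish, Damselfish, Octopus, Squirrelfish.
Count: 4.

4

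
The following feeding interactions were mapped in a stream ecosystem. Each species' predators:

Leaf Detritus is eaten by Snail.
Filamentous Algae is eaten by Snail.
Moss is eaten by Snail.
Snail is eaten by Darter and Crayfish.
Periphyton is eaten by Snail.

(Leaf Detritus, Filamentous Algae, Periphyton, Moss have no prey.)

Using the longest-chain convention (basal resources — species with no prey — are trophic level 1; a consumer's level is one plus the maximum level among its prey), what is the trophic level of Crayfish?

Leaf Detritus has no prey (basal) → level 1.
Snail eats Leaf Detritus (level 1); other prey at levels: Filamentous Algae 1, Periphyton 1, Moss 1 → level 2.
Crayfish eats Snail → level 3.

Trophic level 3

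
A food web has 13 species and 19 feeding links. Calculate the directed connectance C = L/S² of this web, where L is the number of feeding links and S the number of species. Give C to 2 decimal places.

The web has S = 13 species and L = 19 feeding links.
C = L / S² = 19 / 169 = 0.1124 ≈ 0.11.

C = 0.11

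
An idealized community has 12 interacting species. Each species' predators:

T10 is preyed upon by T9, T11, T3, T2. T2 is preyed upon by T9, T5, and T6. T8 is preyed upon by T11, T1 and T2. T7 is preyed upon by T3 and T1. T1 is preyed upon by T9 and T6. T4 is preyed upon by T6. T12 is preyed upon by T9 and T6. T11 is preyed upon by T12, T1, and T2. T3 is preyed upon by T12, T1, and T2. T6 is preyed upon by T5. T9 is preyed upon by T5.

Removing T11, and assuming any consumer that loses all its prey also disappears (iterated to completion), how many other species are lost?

Remove T11.
Every predator of it retains at least one other prey: T2 still has T8, T10, T3; T1 still has T8, T7, T3; T12 still has T3.
No consumer loses all prey, so no secondary extinctions occur.

0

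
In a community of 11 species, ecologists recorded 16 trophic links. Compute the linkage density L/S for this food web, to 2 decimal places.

L/S = 1.45

There are L = 16 links among S = 11 species.
L/S = 16/11 = 1.4545 ≈ 1.45.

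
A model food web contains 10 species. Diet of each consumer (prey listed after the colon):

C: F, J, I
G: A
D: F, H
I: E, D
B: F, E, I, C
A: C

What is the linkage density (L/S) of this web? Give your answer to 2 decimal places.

L/S = 1.30

There are L = 13 links among S = 10 species.
L/S = 13/10 = 1.3000 ≈ 1.30.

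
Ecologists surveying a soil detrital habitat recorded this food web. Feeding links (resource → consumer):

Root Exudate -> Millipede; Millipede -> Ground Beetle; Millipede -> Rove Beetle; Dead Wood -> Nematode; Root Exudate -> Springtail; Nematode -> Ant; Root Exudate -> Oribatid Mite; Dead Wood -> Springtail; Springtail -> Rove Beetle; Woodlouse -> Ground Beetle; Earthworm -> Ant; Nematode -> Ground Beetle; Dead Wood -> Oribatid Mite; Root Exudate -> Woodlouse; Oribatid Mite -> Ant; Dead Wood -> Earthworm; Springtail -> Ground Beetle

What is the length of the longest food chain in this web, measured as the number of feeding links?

2 links

One longest chain: Dead Wood → Earthworm → Ant.
It has 3 species and 2 links.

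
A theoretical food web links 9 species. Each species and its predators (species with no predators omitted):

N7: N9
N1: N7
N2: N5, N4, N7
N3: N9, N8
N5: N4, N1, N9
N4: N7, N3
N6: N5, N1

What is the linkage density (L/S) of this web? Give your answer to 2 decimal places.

There are L = 14 links among S = 9 species.
L/S = 14/9 = 1.5556 ≈ 1.56.

L/S = 1.56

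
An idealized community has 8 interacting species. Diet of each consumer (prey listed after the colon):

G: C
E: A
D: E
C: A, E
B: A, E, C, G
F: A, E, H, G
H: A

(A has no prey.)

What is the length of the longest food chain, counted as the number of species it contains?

One longest chain: A → E → C → G → F.
It has 5 species and 4 links.

5 species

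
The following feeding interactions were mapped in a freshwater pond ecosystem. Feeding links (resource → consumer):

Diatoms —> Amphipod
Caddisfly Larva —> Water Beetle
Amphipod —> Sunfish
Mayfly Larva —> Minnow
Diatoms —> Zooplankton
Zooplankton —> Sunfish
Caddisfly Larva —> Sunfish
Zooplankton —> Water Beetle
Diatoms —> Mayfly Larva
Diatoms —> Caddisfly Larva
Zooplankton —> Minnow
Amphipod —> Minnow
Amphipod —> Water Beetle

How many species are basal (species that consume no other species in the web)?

1

Basal species (no prey listed): Diatoms.
Count: 1.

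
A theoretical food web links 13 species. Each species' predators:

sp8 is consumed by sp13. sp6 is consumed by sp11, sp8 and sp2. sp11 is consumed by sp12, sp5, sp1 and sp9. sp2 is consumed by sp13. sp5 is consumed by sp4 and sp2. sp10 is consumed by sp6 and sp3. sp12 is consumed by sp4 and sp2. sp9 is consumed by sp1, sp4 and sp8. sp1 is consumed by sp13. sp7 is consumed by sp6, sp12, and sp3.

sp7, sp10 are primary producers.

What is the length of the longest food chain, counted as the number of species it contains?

One longest chain: sp7 → sp6 → sp11 → sp12 → sp2 → sp13.
It has 6 species and 5 links.

6 species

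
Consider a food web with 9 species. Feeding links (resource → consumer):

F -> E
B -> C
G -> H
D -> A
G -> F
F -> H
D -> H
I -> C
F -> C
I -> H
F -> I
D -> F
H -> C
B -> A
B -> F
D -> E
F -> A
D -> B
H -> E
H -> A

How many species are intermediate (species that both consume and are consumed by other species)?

4

Intermediate species (has both prey and predators): B, F, I, H.
Count: 4.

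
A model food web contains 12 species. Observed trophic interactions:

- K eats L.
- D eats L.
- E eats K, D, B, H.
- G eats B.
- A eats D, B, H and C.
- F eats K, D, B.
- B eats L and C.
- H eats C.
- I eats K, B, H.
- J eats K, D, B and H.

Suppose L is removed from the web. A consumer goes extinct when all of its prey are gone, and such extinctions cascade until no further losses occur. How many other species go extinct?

Remove L.
Round 1: K (all prey gone), D (all prey gone) → extinct.
No further losses. Total secondary extinctions: 2.

2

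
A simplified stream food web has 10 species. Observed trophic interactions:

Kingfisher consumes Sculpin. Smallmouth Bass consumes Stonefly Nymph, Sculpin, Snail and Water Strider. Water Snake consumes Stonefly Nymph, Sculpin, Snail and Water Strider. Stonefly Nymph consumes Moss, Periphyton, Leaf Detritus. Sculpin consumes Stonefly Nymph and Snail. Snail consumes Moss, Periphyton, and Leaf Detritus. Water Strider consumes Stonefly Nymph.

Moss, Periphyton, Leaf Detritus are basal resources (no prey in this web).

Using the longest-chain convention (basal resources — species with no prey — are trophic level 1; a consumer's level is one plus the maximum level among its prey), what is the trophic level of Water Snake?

Moss has no prey (basal) → level 1.
Stonefly Nymph eats Moss (level 1); other prey at levels: Periphyton 1, Leaf Detritus 1 → level 2.
Water Strider eats Stonefly Nymph → level 3.
Water Snake eats Water Strider (level 3); other prey at levels: Snail 2, Stonefly Nymph 2, Sculpin 3 → level 4.

Trophic level 4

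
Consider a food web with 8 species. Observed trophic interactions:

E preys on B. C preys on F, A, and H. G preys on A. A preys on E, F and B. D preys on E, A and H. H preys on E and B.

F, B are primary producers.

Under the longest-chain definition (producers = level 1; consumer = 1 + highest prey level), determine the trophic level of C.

B is a producer → level 1.
E eats B → level 2.
A eats E (level 2); other prey at levels: F 1, B 1 → level 3.
C eats A (level 3); other prey at levels: F 1, H 3 → level 4.

Trophic level 4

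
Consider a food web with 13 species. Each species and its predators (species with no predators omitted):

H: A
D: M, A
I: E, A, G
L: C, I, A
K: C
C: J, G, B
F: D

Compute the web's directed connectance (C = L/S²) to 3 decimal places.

The web has S = 13 species and L = 14 feeding links.
C = L / S² = 14 / 169 = 0.0828 ≈ 0.083.

C = 0.083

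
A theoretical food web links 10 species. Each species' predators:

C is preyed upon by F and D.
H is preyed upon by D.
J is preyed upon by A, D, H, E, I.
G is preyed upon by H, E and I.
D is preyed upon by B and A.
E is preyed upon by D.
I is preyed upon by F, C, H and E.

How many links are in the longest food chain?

One longest chain: G → I → H → D → B.
It has 5 species and 4 links.

4 links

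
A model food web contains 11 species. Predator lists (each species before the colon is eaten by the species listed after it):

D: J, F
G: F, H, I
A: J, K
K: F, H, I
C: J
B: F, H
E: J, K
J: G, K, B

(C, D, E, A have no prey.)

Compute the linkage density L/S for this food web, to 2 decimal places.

L/S = 1.64

There are L = 18 links among S = 11 species.
L/S = 18/11 = 1.6364 ≈ 1.64.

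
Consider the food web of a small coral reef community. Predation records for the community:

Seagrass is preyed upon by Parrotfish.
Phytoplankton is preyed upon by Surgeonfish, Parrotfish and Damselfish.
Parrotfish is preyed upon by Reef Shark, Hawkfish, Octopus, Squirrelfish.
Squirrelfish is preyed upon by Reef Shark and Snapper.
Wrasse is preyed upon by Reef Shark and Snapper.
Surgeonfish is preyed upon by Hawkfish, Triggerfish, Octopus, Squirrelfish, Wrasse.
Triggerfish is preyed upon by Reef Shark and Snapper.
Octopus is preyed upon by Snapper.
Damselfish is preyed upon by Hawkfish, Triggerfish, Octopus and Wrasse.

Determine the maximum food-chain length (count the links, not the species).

One longest chain: Phytoplankton → Surgeonfish → Squirrelfish → Reef Shark.
It has 4 species and 3 links.

3 links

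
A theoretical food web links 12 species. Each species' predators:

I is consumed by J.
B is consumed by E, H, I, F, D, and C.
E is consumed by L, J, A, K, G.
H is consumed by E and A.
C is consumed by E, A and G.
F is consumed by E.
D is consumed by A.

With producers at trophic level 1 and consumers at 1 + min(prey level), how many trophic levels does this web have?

Producers (level 1): B.
Following each consumer down to its lowest-level prey: B → I → J (levels 1 through 3).
All prey of J (I 2, E 2) are at level 2 or above, so J is at level 1 + 2 = 3.
Every consumer has at least one prey at level 2 or below, so none exceeds level 3.

3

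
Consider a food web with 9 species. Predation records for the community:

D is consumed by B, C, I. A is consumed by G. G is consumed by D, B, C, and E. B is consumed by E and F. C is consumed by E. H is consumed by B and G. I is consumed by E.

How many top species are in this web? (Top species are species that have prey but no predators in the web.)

2

Top species (has prey, but nothing eats it): E, F.
Count: 2.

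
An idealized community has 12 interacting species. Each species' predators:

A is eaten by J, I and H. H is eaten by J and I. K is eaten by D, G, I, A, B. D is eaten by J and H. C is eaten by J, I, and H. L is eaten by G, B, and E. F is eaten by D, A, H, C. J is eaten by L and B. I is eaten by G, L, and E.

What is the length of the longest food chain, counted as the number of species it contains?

One longest chain: F → A → H → I → L → G.
It has 6 species and 5 links.

6 species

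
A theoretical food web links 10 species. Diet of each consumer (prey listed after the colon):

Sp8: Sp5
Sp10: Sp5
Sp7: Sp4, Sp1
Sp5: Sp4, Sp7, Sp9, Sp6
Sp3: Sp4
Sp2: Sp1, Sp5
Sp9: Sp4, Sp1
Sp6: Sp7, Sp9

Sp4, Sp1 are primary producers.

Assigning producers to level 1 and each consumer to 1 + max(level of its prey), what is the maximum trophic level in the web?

5

Producers (level 1): Sp4, Sp1.
Sp4 → Sp7 → Sp6 → Sp5 → Sp8 gives Sp8 level 5.
No species has a prey at level 5, so no species reaches level 6.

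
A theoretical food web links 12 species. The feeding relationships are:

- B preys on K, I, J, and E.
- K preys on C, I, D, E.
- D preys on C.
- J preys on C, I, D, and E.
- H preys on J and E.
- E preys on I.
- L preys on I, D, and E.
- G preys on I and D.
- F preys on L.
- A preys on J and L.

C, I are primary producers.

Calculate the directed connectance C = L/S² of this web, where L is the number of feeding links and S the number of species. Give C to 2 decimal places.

C = 0.17

The web has S = 12 species and L = 24 feeding links.
C = L / S² = 24 / 144 = 0.1667 ≈ 0.17.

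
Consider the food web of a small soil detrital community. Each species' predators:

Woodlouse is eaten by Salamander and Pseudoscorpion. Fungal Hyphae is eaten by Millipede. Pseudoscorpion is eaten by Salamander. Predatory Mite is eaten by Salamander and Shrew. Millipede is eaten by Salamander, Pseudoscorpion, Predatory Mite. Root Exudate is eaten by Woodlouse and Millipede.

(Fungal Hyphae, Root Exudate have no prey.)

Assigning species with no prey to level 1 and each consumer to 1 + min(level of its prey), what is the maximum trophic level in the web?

Basal resources (level 1): Fungal Hyphae, Root Exudate.
Following each consumer down to its lowest-level prey: Fungal Hyphae → Millipede → Predatory Mite → Shrew (levels 1 through 4).
All prey of Shrew (Predatory Mite 3) are at level 3 or above, so Shrew is at level 1 + 3 = 4.
Every consumer has at least one prey at level 3 or below, so none exceeds level 4.

4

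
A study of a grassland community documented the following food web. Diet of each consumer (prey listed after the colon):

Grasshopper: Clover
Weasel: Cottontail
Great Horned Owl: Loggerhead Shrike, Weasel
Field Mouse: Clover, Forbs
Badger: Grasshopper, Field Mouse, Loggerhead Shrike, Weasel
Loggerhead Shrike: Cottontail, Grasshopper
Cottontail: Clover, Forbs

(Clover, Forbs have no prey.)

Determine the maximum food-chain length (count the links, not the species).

3 links

One longest chain: Clover → Cottontail → Loggerhead Shrike → Great Horned Owl.
It has 4 species and 3 links.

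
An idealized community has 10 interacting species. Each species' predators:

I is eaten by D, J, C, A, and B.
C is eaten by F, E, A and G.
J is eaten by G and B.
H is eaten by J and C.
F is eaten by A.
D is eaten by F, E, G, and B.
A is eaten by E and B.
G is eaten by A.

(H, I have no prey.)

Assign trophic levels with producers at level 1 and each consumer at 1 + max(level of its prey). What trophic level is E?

H is a producer → level 1.
C eats H (level 1); other prey at levels: I 1 → level 2.
F eats C (level 2); other prey at levels: D 2 → level 3.
A eats F (level 3); other prey at levels: I 1, C 2, G 3 → level 4.
E eats A (level 4); other prey at levels: C 2, D 2 → level 5.

Trophic level 5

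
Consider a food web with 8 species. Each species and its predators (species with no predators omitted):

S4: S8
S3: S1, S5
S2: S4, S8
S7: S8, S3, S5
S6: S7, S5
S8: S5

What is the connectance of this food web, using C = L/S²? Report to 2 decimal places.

C = 0.17

The web has S = 8 species and L = 11 feeding links.
C = L / S² = 11 / 64 = 0.1719 ≈ 0.17.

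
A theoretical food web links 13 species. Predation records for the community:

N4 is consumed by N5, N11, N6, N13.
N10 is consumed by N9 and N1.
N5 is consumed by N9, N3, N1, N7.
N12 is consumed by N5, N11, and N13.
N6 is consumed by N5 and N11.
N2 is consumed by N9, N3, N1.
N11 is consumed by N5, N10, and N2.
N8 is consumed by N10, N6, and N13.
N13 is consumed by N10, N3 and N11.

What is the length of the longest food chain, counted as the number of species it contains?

One longest chain: N12 → N13 → N11 → N2 → N1.
It has 5 species and 4 links.

5 species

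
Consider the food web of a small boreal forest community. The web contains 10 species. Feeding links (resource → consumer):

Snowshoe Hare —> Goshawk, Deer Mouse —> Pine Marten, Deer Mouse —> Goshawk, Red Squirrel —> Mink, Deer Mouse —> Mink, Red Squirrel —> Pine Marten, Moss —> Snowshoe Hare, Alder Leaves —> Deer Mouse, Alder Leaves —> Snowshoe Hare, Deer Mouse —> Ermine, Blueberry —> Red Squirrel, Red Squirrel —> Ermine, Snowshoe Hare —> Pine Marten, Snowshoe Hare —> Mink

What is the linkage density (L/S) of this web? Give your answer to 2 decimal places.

There are L = 14 links among S = 10 species.
L/S = 14/10 = 1.4000 ≈ 1.40.

L/S = 1.40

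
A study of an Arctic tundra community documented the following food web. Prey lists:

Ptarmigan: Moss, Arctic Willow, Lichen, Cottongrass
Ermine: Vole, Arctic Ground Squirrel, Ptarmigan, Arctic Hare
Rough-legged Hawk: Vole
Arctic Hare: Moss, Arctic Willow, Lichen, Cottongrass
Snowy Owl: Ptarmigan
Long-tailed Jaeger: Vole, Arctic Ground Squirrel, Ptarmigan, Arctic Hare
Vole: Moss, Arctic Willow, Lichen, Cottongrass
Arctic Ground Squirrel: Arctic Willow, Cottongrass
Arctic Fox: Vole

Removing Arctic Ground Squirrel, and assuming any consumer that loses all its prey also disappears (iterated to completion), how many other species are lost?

0

Remove Arctic Ground Squirrel.
Every predator of it retains at least one other prey: Ermine still has Vole, Ptarmigan, Arctic Hare; Long-tailed Jaeger still has Vole, Ptarmigan, Arctic Hare.
No consumer loses all prey, so no secondary extinctions occur.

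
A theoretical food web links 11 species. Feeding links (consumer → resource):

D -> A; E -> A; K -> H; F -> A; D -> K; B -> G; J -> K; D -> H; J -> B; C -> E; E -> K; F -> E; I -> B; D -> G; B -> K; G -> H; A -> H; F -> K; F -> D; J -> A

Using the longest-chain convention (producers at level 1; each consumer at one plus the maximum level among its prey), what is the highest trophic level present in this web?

Producers (level 1): H.
H → K → B → J gives J level 4.
No species has a prey at level 4, so no species reaches level 5.

4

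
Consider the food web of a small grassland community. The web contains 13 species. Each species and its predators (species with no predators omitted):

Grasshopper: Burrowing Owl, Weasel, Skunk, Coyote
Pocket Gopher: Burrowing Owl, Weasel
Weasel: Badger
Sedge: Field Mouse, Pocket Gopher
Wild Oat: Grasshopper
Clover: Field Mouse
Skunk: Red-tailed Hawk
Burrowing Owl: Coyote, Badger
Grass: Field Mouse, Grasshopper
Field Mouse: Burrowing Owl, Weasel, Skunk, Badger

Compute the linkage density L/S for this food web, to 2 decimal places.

There are L = 20 links among S = 13 species.
L/S = 20/13 = 1.5385 ≈ 1.54.

L/S = 1.54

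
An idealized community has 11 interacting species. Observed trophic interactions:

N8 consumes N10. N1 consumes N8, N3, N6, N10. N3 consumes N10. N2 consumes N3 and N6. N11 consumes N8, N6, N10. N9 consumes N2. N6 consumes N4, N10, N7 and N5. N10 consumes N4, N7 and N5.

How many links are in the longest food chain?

One longest chain: N4 → N10 → N3 → N2 → N9.
It has 5 species and 4 links.

4 links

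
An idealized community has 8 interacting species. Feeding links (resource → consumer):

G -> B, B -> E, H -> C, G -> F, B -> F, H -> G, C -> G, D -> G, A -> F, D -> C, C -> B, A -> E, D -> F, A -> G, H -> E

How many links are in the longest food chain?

One longest chain: D → C → G → B → E.
It has 5 species and 4 links.

4 links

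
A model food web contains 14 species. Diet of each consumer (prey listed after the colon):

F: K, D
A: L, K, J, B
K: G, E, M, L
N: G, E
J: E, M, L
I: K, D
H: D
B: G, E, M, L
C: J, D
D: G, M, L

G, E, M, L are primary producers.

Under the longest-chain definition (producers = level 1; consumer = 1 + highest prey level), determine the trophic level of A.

Trophic level 3

G is a producer → level 1.
B eats G (level 1); other prey at levels: E 1, M 1, L 1 → level 2.
A eats B (level 2); other prey at levels: L 1, K 2, J 2 → level 3.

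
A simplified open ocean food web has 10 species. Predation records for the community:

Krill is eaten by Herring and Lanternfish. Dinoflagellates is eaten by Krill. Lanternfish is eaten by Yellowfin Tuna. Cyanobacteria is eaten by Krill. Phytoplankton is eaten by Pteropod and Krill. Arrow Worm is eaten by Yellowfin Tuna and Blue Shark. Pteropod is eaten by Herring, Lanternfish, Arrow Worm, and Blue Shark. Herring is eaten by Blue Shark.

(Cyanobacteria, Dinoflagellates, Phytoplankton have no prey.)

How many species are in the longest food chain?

One longest chain: Cyanobacteria → Krill → Lanternfish → Yellowfin Tuna.
It has 4 species and 3 links.

4 species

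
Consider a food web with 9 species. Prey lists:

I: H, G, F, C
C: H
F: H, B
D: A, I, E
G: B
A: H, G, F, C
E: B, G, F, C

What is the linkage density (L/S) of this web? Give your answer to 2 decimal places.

There are L = 19 links among S = 9 species.
L/S = 19/9 = 2.1111 ≈ 2.11.

L/S = 2.11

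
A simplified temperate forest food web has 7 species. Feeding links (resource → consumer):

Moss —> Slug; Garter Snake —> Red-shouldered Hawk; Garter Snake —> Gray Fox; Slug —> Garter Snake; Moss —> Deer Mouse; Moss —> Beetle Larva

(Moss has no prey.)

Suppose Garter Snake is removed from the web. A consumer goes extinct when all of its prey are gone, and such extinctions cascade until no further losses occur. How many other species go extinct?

Remove Garter Snake.
Round 1: Red-shouldered Hawk (all prey gone), Gray Fox (all prey gone) → extinct.
No further losses. Total secondary extinctions: 2.

2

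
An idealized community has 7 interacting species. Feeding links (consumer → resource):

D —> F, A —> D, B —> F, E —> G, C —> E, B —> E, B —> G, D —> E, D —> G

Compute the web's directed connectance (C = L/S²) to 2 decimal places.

C = 0.18

The web has S = 7 species and L = 9 feeding links.
C = L / S² = 9 / 49 = 0.1837 ≈ 0.18.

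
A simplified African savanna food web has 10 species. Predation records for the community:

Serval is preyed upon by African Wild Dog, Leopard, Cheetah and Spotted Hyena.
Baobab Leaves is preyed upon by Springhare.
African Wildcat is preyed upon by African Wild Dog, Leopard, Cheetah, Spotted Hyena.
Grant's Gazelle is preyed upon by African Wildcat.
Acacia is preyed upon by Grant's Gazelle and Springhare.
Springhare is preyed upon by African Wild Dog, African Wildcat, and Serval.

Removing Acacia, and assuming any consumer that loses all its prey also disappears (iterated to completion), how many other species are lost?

1

Remove Acacia.
Round 1: Grant's Gazelle (all prey gone) → extinct.
No further losses. Total secondary extinctions: 1.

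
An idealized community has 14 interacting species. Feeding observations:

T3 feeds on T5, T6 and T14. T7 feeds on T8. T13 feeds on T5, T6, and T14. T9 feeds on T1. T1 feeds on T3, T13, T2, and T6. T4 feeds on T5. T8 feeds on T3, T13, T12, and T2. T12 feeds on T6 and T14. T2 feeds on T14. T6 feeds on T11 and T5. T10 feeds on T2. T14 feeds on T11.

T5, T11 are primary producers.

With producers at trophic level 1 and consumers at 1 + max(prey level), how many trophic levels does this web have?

5

Producers (level 1): T5, T11.
T11 → T14 → T2 → T8 → T7 gives T7 level 5.
No species has a prey at level 5, so no species reaches level 6.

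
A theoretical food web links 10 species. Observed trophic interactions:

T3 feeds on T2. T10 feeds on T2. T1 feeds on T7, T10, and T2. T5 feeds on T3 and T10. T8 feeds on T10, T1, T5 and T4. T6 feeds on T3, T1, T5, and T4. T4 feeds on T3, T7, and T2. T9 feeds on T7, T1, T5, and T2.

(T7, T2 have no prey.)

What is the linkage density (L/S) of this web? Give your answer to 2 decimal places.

There are L = 22 links among S = 10 species.
L/S = 22/10 = 2.2000 ≈ 2.20.

L/S = 2.20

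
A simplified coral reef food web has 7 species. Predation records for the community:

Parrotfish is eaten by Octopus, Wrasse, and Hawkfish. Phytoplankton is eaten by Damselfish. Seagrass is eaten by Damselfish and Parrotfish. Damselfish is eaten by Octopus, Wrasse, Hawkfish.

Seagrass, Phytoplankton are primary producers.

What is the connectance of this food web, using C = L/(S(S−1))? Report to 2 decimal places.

The web has S = 7 species and L = 9 feeding links.
C = L / (S(S−1)) = 9 / 42 = 0.2143 ≈ 0.21.

C = 0.21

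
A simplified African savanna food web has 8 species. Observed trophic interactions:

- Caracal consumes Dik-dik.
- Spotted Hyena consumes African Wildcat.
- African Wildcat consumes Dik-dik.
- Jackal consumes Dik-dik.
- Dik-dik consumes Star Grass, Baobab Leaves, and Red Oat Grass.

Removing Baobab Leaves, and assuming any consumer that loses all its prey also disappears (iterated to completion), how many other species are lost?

Remove Baobab Leaves.
Every predator of it retains at least one other prey: Dik-dik still has Star Grass, Red Oat Grass.
No consumer loses all prey, so no secondary extinctions occur.

0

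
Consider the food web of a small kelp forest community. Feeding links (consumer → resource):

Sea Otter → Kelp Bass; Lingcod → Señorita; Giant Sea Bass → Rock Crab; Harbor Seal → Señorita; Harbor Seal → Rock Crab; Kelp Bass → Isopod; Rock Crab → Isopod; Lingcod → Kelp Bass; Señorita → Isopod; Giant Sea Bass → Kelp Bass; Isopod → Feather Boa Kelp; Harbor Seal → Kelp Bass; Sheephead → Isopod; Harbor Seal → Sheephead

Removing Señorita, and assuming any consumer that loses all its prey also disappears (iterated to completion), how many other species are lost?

0

Remove Señorita.
Every predator of it retains at least one other prey: Lingcod still has Kelp Bass; Harbor Seal still has Kelp Bass, Rock Crab, Sheephead.
No consumer loses all prey, so no secondary extinctions occur.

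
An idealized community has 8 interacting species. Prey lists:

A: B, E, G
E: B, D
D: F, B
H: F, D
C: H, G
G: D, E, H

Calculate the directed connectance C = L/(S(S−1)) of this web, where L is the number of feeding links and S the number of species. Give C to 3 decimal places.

C = 0.250

The web has S = 8 species and L = 14 feeding links.
C = L / (S(S−1)) = 14 / 56 = 0.2500 ≈ 0.250.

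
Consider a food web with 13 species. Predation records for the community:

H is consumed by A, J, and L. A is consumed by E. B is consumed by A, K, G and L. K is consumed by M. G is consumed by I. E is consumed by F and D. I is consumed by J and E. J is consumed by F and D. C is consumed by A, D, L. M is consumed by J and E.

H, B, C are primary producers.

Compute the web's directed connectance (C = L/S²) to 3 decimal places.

The web has S = 13 species and L = 21 feeding links.
C = L / S² = 21 / 169 = 0.1243 ≈ 0.124.

C = 0.124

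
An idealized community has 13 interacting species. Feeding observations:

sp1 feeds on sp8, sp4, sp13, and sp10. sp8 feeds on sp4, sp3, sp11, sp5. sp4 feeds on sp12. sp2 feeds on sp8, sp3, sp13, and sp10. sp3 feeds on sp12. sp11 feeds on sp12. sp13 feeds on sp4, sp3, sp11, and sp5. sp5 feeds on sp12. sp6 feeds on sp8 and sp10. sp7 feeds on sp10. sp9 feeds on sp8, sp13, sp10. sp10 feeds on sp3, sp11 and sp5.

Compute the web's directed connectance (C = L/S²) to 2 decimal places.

C = 0.17

The web has S = 13 species and L = 29 feeding links.
C = L / S² = 29 / 169 = 0.1716 ≈ 0.17.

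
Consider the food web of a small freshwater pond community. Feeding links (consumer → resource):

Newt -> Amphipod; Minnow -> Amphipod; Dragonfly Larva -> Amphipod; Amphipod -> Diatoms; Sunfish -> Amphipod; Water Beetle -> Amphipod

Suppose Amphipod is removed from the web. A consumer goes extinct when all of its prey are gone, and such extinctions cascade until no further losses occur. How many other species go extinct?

Remove Amphipod.
Round 1: Sunfish (all prey gone), Dragonfly Larva (all prey gone), Water Beetle (all prey gone), Minnow (all prey gone), Newt (all prey gone) → extinct.
No further losses. Total secondary extinctions: 5.

5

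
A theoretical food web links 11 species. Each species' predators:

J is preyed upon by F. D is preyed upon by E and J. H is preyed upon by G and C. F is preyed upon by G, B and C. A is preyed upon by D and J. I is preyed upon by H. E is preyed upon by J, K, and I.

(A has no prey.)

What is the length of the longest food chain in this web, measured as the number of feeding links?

5 links

One longest chain: A → D → E → J → F → B.
It has 6 species and 5 links.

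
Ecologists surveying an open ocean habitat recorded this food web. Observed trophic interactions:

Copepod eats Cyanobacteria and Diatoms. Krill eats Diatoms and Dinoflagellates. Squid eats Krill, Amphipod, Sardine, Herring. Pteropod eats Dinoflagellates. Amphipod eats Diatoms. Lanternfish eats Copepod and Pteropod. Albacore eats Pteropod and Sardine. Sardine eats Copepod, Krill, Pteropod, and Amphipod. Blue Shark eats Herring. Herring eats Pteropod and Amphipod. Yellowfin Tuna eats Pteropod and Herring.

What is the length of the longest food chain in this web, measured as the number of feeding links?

One longest chain: Dinoflagellates → Krill → Sardine → Albacore.
It has 4 species and 3 links.

3 links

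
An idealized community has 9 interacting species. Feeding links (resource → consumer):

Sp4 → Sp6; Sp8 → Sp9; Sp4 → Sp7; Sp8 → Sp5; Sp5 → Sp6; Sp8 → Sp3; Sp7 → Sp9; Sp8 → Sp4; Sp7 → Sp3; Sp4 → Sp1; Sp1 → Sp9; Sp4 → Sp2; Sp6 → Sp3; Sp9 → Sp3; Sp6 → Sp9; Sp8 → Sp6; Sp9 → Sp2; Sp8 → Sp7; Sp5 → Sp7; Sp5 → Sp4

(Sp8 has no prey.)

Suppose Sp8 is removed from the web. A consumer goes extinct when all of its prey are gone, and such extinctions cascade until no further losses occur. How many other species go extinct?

Remove Sp8.
Round 1: Sp5 (all prey gone) → extinct.
Round 2: Sp4 (all prey gone) → extinct.
Round 3: Sp6 (all prey gone), Sp1 (all prey gone), Sp7 (all prey gone) → extinct.
Round 4: Sp9 (all prey gone) → extinct.
Round 5: Sp3 (all prey gone), Sp2 (all prey gone) → extinct.
No further losses. Total secondary extinctions: 8.

8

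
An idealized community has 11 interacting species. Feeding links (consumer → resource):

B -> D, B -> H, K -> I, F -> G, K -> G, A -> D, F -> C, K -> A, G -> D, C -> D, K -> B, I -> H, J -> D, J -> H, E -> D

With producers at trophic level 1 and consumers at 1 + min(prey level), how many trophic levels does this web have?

3

Producers (level 1): D, H.
Following each consumer down to its lowest-level prey: D → G → F (levels 1 through 3).
All prey of F (G 2, C 2) are at level 2 or above, so F is at level 1 + 2 = 3.
Every consumer has at least one prey at level 2 or below, so none exceeds level 3.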